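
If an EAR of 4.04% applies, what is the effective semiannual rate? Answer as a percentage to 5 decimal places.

The per-half-year rate i satisfies (1 + i)^2 = 1 + 0.0404.
i = 1.0404^(1/2) − 1 = 0.0200000 = 2.00000%.

2.00000%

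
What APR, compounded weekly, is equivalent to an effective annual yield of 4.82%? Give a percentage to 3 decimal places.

4.710%

(1 + r/52)^52 − 1 = 0.0482, so 1 + r/52 = 1.0482^(1/52).
r/52 = 0.000906, so r = 0.047096 = 4.710%.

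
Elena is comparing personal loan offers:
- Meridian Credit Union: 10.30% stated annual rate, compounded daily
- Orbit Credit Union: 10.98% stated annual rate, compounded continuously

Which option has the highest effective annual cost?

Meridian Credit Union: (1 + 0.1030/365)^365 − 1 = 10.848%
Orbit Credit Union: e^0.1098 − 1 = 11.605%
The highest effective annual rate is Orbit Credit Union at 11.605%.

Orbit Credit Union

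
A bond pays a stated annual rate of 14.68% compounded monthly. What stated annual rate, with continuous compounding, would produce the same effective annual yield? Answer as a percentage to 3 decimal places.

14.591%

EAR = (1 + 0.1468/12)^12 − 1 = 0.157091.
Equivalent continuous rate: r = ln(1 + 0.157091) = 0.145909 = 14.591%.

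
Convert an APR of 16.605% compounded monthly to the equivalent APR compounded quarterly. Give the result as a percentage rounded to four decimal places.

EAR = (1 + 0.16605/12)^12 − 1 = 0.179289.
Solve (1 + r/4)^4 = 1.179289: r/4 = 1.179289^(1/4) − 1 = 0.042090, so r = 0.168358 = 16.8358%.

16.8358%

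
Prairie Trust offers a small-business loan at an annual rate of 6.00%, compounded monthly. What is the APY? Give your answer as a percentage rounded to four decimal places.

6.1678%

EAR = (1 + 0.0600/12)^12 − 1.
= (1 + 0.005000)^12 − 1 = 1.061678 − 1 = 6.1678%.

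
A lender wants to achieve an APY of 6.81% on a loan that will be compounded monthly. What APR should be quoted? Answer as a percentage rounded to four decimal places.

6.6063%

(1 + r/12)^12 − 1 = 0.0681, so 1 + r/12 = 1.0681^(1/12).
r/12 = 0.005505, so r = 0.066063 = 6.6063%.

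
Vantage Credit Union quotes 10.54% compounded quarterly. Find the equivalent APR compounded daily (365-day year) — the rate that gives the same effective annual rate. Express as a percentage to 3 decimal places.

10.405%

EAR = (1 + 0.1054/4)^4 − 1 = 0.109640.
Solve (1 + r/365)^365 = 1.109640: r/365 = 1.109640^(1/365) − 1 = 0.000285, so r = 0.104050 = 10.405%.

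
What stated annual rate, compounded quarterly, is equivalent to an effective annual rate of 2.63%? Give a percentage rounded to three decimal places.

(1 + r/4)^4 − 1 = 0.0263, so 1 + r/4 = 1.0263^(1/4).
r/4 = 0.006511, so r = 0.026045 = 2.604%.

2.604%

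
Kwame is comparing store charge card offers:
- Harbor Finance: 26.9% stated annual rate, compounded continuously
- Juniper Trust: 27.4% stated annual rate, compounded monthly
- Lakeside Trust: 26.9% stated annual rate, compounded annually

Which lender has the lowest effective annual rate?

Lakeside Trust

Harbor Finance: e^0.269 − 1 = 30.866%
Juniper Trust: (1 + 0.274/12)^12 − 1 = 31.117%
Lakeside Trust: compounded annually, EAR = 26.900%
The lowest effective annual rate is Lakeside Trust at 26.900%.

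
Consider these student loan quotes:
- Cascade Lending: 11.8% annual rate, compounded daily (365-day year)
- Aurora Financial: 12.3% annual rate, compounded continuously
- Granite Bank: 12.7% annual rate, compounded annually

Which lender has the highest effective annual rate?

Cascade Lending: (1 + 0.118/365)^365 − 1 = 12.522%
Aurora Financial: e^0.123 − 1 = 13.088%
Granite Bank: compounded annually, EAR = 12.700%
The highest effective annual rate is Aurora Financial at 13.088%.

Aurora Financial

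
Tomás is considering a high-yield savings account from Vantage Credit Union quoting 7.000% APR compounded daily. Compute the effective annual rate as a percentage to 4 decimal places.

7.2501%

EAR = (1 + 0.07000/365)^365 − 1.
= 1.072501 − 1 = 7.2501%.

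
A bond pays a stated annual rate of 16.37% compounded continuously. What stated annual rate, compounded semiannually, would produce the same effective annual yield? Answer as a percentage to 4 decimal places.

EAR under continuous compounding: e^0.1637 − 1 = 0.177861.
Solve (1 + r/2)^2 = 1.177861: r/2 = 1.177861^(1/2) − 1 = 0.085293, so r = 0.170586 = 17.0586%.

17.0586%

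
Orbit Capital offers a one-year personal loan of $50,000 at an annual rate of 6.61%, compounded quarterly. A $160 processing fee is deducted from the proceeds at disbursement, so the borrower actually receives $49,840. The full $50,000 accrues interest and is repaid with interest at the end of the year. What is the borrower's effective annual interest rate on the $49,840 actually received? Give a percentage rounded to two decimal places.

Amount owed after one year: 50,000 × (1 + 0.0661/4)^4 = 50,000 × 1.067757 = $53,387.83.
Effective rate on net proceeds: 53,387.83 / 49,840 − 1 = 0.071184 = 7.12%.

7.12%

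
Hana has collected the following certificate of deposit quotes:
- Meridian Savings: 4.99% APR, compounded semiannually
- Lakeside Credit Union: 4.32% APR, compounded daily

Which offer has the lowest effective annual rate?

Meridian Savings: (1 + 0.0499/2)^2 − 1 = 5.052%
Lakeside Credit Union: (1 + 0.0432/365)^365 − 1 = 4.414%
The lowest effective annual rate is Lakeside Credit Union at 4.414%.

Lakeside Credit Union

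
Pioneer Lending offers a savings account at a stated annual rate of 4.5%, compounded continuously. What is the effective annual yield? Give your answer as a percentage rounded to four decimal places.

4.6028%

With continuous compounding, EAR = e^0.045 − 1.
e^0.045 = 1.046028, so EAR = 0.046028 = 4.6028%.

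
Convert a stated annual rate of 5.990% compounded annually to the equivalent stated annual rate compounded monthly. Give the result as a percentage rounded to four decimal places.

Compounded annually, EAR = nominal = 0.059900.
Solve (1 + r/12)^12 = 1.059900: r/12 = 1.059900^(1/12) − 1 = 0.004860, so r = 0.058316 = 5.8316%.

5.8316%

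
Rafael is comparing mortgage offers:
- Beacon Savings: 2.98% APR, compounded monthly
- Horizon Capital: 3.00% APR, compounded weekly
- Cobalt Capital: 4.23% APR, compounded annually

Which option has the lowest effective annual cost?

Beacon Savings: (1 + 0.0298/12)^12 − 1 = 3.021%
Horizon Capital: (1 + 0.0300/52)^52 − 1 = 3.045%
Cobalt Capital: compounded annually, EAR = 4.230%
The lowest effective annual rate is Beacon Savings at 3.021%.

Beacon Savings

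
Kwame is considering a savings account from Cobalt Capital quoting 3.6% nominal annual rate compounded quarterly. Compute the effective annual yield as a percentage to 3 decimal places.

3.649%

EAR = (1 + 0.036/4)^4 − 1.
= (1 + 0.009000)^4 − 1 = 1.036489 − 1 = 3.649%.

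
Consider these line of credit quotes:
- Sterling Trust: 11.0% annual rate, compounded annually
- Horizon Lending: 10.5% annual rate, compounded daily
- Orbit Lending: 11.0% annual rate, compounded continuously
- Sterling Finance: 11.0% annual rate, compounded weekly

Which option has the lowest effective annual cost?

Sterling Trust

Sterling Trust: compounded annually, EAR = 11.000%
Horizon Lending: (1 + 0.105/365)^365 − 1 = 11.069%
Orbit Lending: e^0.110 − 1 = 11.628%
Sterling Finance: (1 + 0.110/52)^52 − 1 = 11.615%
The lowest effective annual rate is Sterling Trust at 11.000%.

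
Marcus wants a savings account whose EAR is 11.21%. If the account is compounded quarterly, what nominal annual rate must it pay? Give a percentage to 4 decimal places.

10.7674%

(1 + r/4)^4 − 1 = 0.1121, so 1 + r/4 = 1.1121^(1/4).
r/4 = 0.026918, so r = 0.107674 = 10.7674%.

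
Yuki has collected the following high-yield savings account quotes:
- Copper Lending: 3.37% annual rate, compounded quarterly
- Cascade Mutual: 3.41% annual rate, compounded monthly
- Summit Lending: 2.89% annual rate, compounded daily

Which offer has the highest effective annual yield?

Copper Lending: (1 + 0.0337/4)^4 − 1 = 3.413%
Cascade Mutual: (1 + 0.0341/12)^12 − 1 = 3.464%
Summit Lending: (1 + 0.0289/365)^365 − 1 = 2.932%
The highest effective annual rate is Cascade Mutual at 3.464%.

Cascade Mutual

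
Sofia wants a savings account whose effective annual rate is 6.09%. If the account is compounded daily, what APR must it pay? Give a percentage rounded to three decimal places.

(1 + r/365)^365 − 1 = 0.0609, so 1 + r/365 = 1.0609^(1/365).
r/365 = 0.000162, so r = 0.059122 = 5.912%.

5.912%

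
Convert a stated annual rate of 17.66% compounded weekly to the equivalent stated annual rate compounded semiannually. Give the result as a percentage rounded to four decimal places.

18.4305%

EAR = (1 + 0.1766/52)^52 − 1 = 0.192797.
Solve (1 + r/2)^2 = 1.192797: r/2 = 1.192797^(1/2) − 1 = 0.092152, so r = 0.184305 = 18.4305%.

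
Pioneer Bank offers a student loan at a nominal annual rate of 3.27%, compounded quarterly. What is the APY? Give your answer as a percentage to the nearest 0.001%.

3.310%

EAR = (1 + 0.0327/4)^4 − 1.
= 1.033103 − 1 = 3.310%.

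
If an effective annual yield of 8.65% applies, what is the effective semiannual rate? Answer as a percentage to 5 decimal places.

The per-half-year rate i satisfies (1 + i)^2 = 1 + 0.0865.
i = 1.0865^(1/2) − 1 = 0.0423531 = 4.23531%.

4.23531%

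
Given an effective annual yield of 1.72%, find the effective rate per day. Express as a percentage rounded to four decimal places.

The per-day rate i satisfies (1 + i)^365 = 1 + 0.0172.
i = 1.0172^(1/365) − 1 = 0.0000467 = 0.0047%.

0.0047%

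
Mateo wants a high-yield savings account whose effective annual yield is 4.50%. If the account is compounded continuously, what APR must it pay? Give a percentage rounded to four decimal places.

Continuous: nominal r satisfies e^r − 1 = 0.0450.
r = ln(1 + 0.0450) = ln(1.0450) = 0.044017 = 4.4017%.

4.4017%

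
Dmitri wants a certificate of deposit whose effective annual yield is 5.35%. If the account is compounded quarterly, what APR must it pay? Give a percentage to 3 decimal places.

(1 + r/4)^4 − 1 = 0.0535, so 1 + r/4 = 1.0535^(1/4).
r/4 = 0.013115, so r = 0.052459 = 5.246%.

5.246%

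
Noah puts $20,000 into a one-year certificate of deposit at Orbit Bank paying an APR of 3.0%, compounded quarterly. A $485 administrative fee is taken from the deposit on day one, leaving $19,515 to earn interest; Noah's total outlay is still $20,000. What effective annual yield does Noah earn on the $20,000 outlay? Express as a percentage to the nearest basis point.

Value after one year: 19,515 × (1 + 0.030/4)^4 = 19,515 × 1.030339 = $20,107.07.
Effective yield on the $20,000 outlay: 20,107.07 / 20,000 − 1 = 0.005353 = 0.54%.

0.54%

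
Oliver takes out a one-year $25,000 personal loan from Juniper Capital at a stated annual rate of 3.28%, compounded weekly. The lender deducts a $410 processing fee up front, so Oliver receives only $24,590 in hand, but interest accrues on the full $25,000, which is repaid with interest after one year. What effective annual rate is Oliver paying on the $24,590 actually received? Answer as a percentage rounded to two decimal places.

5.06%

Amount owed after one year: 25,000 × (1 + 0.0328/52)^52 = 25,000 × 1.033333 = $25,833.33.
Effective rate on net proceeds: 25,833.33 / 24,590 − 1 = 0.050562 = 5.06%.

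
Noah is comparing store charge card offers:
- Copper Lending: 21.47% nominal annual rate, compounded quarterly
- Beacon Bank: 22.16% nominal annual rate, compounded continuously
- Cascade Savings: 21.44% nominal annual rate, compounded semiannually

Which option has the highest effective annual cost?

Beacon Bank

Copper Lending: (1 + 0.2147/4)^4 − 1 = 23.261%
Beacon Bank: e^0.2216 − 1 = 24.807%
Cascade Savings: (1 + 0.2144/2)^2 − 1 = 22.589%
The highest effective annual rate is Beacon Bank at 24.807%.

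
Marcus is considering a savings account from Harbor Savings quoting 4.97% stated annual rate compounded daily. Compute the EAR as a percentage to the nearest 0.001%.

5.095%

EAR = (1 + 0.0497/365)^365 − 1.
= 1.050952 − 1 = 5.095%.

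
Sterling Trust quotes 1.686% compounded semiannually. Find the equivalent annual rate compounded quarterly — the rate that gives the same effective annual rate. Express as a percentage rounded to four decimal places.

1.6825%

EAR = (1 + 0.01686/2)^2 − 1 = 0.016931.
Solve (1 + r/4)^4 = 1.016931: r/4 = 1.016931^(1/4) − 1 = 0.004206, so r = 0.016825 = 1.6825%.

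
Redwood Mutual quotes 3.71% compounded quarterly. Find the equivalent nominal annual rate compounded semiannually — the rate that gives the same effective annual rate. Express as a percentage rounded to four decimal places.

EAR = (1 + 0.0371/4)^4 − 1 = 0.037619.
Solve (1 + r/2)^2 = 1.037619: r/2 = 1.037619^(1/2) − 1 = 0.018636, so r = 0.037272 = 3.7272%.

3.7272%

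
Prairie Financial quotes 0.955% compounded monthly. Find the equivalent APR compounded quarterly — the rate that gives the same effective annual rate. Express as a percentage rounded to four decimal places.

EAR = (1 + 0.00955/12)^12 − 1 = 0.009592.
Solve (1 + r/4)^4 = 1.009592: r/4 = 1.009592^(1/4) − 1 = 0.002389, so r = 0.009558 = 0.9558%.

0.9558%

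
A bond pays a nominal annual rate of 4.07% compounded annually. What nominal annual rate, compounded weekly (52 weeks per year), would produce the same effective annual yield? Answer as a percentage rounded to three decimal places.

3.991%

Compounded annually, EAR = nominal = 0.040700.
Solve (1 + r/52)^52 = 1.040700: r/52 = 1.040700^(1/52) − 1 = 0.000767, so r = 0.039909 = 3.991%.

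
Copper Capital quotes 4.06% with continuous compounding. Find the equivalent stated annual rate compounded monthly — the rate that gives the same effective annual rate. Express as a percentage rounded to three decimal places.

EAR under continuous compounding: e^0.0406 − 1 = 0.041435.
Solve (1 + r/12)^12 = 1.041435: r/12 = 1.041435^(1/12) − 1 = 0.003389, so r = 0.040669 = 4.067%.

4.067%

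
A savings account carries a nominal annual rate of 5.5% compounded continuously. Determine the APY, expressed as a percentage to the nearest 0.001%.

With continuous compounding, EAR = e^0.055 − 1.
e^0.055 = 1.056541, so EAR = 0.056541 = 5.654%.

5.654%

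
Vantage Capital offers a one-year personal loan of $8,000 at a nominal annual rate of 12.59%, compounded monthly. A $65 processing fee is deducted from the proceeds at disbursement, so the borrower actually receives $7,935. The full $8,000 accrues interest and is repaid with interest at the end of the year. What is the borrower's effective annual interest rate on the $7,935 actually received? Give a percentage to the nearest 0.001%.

14.271%

Amount owed after one year: 8,000 × (1 + 0.1259/12)^12 = 8,000 × 1.133425 = $9,067.40.
Effective rate on net proceeds: 9,067.40 / 7,935 − 1 = 0.142710 = 14.271%.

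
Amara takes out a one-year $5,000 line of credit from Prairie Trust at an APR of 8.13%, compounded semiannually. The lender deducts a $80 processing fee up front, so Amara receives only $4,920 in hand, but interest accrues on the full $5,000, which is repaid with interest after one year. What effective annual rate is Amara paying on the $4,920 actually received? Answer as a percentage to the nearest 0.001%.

10.056%

Amount owed after one year: 5,000 × (1 + 0.0813/2)^2 = 5,000 × 1.082952 = $5,414.76.
Effective rate on net proceeds: 5,414.76 / 4,920 − 1 = 0.100561 = 10.056%.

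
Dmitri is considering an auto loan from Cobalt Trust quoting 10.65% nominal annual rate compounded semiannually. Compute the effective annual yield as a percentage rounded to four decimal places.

10.9336%

EAR = (1 + 0.1065/2)^2 − 1.
= (1 + 0.053250)^2 − 1 = 1.109336 − 1 = 10.9336%.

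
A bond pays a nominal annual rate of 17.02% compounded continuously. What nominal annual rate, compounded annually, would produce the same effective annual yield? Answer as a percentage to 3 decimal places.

EAR under continuous compounding: e^0.1702 − 1 = 0.185542.
Compounded annually, the equivalent nominal rate is the EAR itself: 18.554%.

18.554%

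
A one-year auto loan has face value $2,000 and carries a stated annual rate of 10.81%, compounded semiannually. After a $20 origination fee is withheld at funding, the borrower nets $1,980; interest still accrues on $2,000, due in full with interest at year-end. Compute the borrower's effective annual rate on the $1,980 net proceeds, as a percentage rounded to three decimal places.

Amount owed after one year: 2,000 × (1 + 0.1081/2)^2 = 2,000 × 1.111021 = $2,222.04.
Effective rate on net proceeds: 2,222.04 / 1,980 − 1 = 0.122244 = 12.224%.

12.224%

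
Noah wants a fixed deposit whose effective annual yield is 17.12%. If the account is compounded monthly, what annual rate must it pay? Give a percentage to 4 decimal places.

(1 + r/12)^12 − 1 = 0.1712, so 1 + r/12 = 1.1712^(1/12).
r/12 = 0.013256, so r = 0.159074 = 15.9074%.

15.9074%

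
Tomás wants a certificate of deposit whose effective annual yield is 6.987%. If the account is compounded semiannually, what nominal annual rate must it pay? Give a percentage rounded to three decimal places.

6.869%

(1 + r/2)^2 − 1 = 0.06987, so 1 + r/2 = 1.06987^(1/2).
r/2 = 0.034345, so r = 0.068690 = 6.869%.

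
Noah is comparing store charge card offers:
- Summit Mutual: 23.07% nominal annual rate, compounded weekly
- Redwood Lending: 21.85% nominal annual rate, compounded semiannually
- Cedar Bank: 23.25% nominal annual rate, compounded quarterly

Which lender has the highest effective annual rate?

Summit Mutual: (1 + 0.2307/52)^52 − 1 = 25.884%
Redwood Lending: (1 + 0.2185/2)^2 − 1 = 23.044%
Cedar Bank: (1 + 0.2325/4)^4 − 1 = 25.357%
The highest effective annual rate is Summit Mutual at 25.884%.

Summit Mutual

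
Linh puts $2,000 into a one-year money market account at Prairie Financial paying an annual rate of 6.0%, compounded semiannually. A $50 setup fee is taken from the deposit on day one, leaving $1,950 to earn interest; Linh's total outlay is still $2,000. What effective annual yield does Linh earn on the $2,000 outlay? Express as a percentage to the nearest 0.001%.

Value after one year: 1,950 × (1 + 0.060/2)^2 = 1,950 × 1.060900 = $2,068.76.
Effective yield on the $2,000 outlay: 2,068.76 / 2,000 − 1 = 0.034377 = 3.438%.

3.438%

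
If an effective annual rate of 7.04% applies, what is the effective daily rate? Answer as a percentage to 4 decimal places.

0.0186%

The per-day rate i satisfies (1 + i)^365 = 1 + 0.0704.
i = 1.0704^(1/365) − 1 = 0.0001864 = 0.0186%.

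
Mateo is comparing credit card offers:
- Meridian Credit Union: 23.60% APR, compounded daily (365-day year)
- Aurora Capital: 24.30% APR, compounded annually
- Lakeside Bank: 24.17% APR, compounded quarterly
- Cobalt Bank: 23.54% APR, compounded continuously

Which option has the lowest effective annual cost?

Aurora Capital

Meridian Credit Union: (1 + 0.2360/365)^365 − 1 = 26.608%
Aurora Capital: compounded annually, EAR = 24.300%
Lakeside Bank: (1 + 0.2417/4)^4 − 1 = 26.450%
Cobalt Bank: e^0.2354 − 1 = 26.541%
The lowest effective annual rate is Aurora Capital at 24.300%.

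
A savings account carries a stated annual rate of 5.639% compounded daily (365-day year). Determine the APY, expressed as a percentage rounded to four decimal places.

EAR = (1 + 0.05639/365)^365 − 1.
= 1.058006 − 1 = 5.8006%.

5.8006%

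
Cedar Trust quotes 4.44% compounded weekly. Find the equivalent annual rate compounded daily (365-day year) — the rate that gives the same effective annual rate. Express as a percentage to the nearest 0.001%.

4.438%

EAR = (1 + 0.0444/52)^52 − 1 = 0.045381.
Solve (1 + r/365)^365 = 1.045381: r/365 = 1.045381^(1/365) − 1 = 0.000122, so r = 0.044384 = 4.438%.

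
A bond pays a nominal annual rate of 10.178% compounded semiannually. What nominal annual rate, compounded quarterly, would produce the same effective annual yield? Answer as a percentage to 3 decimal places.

10.052%

EAR = (1 + 0.10178/2)^2 − 1 = 0.104370.
Solve (1 + r/4)^4 = 1.104370: r/4 = 1.104370^(1/4) − 1 = 0.025129, so r = 0.100517 = 10.052%.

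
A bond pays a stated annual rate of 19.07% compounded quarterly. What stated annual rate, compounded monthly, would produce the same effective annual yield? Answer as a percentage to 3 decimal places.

EAR = (1 + 0.1907/4)^4 − 1 = 0.204776.
Solve (1 + r/12)^12 = 1.204776: r/12 = 1.204776^(1/12) − 1 = 0.015646, so r = 0.187747 = 18.775%.

18.775%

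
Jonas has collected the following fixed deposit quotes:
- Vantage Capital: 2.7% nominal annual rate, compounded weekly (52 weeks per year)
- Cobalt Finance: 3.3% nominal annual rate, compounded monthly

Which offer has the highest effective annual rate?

Vantage Capital: (1 + 0.027/52)^52 − 1 = 2.736%
Cobalt Finance: (1 + 0.033/12)^12 − 1 = 3.350%
The highest effective annual rate is Cobalt Finance at 3.350%.

Cobalt Finance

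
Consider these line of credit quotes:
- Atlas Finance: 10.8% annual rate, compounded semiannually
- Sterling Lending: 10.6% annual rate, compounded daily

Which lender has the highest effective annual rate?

Sterling Lending

Atlas Finance: (1 + 0.108/2)^2 − 1 = 11.092%
Sterling Lending: (1 + 0.106/365)^365 − 1 = 11.180%
The highest effective annual rate is Sterling Lending at 11.180%.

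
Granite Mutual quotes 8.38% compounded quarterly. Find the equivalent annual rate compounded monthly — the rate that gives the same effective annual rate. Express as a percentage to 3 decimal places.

8.322%

EAR = (1 + 0.0838/4)^4 − 1 = 0.086470.
Solve (1 + r/12)^12 = 1.086470: r/12 = 1.086470^(1/12) − 1 = 0.006935, so r = 0.083222 = 8.322%.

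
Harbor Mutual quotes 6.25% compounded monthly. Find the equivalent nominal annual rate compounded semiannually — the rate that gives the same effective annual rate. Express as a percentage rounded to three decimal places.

EAR = (1 + 0.0625/12)^12 − 1 = 0.064322.
Solve (1 + r/2)^2 = 1.064322: r/2 = 1.064322^(1/2) − 1 = 0.031660, so r = 0.063319 = 6.332%.

6.332%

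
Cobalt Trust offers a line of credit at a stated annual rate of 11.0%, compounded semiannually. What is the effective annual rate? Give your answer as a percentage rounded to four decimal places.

11.3025%

EAR = (1 + 0.110/2)^2 − 1.
= (1 + 0.055000)^2 − 1 = 1.113025 − 1 = 11.3025%.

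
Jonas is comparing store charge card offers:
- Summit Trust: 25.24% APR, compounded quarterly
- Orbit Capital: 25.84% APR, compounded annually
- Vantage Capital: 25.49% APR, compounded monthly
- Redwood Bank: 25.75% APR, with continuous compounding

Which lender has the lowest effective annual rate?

Orbit Capital

Summit Trust: (1 + 0.2524/4)^4 − 1 = 27.731%
Orbit Capital: compounded annually, EAR = 25.840%
Vantage Capital: (1 + 0.2549/12)^12 − 1 = 28.689%
Redwood Bank: e^0.2575 − 1 = 29.369%
The lowest effective annual rate is Orbit Capital at 25.840%.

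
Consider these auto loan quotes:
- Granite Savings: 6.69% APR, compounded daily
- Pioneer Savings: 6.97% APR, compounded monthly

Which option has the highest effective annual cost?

Granite Savings: (1 + 0.0669/365)^365 − 1 = 6.918%
Pioneer Savings: (1 + 0.0697/12)^12 − 1 = 7.197%
The highest effective annual rate is Pioneer Savings at 7.197%.

Pioneer Savings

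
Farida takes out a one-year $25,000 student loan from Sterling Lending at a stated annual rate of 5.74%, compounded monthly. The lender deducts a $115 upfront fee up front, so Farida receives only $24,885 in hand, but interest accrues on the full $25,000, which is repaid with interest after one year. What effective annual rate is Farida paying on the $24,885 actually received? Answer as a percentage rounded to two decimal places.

6.38%

Amount owed after one year: 25,000 × (1 + 0.0574/12)^12 = 25,000 × 1.058934 = $26,473.36.
Effective rate on net proceeds: 26,473.36 / 24,885 − 1 = 0.063828 = 6.38%.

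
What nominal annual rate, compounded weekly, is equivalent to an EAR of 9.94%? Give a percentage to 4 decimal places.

9.4851%

(1 + r/52)^52 − 1 = 0.0994, so 1 + r/52 = 1.0994^(1/52).
r/52 = 0.001824, so r = 0.094851 = 9.4851%.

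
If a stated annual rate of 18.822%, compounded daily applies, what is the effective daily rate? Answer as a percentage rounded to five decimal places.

With a nominal annual rate compounded daily, the periodic rate is the nominal rate divided by 365.
i = 0.18822 / 365 = 0.0005157 = 0.05157%.

0.05157%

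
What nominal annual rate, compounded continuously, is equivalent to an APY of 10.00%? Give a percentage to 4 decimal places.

9.5310%

Continuous: nominal r satisfies e^r − 1 = 0.1000.
r = ln(1 + 0.1000) = ln(1.1000) = 0.095310 = 9.5310%.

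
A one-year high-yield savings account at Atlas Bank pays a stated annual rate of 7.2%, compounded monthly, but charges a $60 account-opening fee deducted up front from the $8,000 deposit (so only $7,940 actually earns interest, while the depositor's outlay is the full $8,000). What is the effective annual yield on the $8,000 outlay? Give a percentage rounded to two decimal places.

Value after one year: 7,940 × (1 + 0.072/12)^12 = 7,940 × 1.074424 = $8,530.93.
Effective yield on the $8,000 outlay: 8,530.93 / 8,000 − 1 = 0.066366 = 6.64%.

6.64%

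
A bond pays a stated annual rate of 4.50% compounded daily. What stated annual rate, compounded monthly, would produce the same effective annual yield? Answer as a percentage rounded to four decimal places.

EAR = (1 + 0.0450/365)^365 − 1 = 0.046025.
Solve (1 + r/12)^12 = 1.046025: r/12 = 1.046025^(1/12) − 1 = 0.003757, so r = 0.045082 = 4.5082%.

4.5082%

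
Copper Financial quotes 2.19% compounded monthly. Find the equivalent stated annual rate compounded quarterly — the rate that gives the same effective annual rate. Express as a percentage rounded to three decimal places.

2.194%

EAR = (1 + 0.0219/12)^12 − 1 = 0.022121.
Solve (1 + r/4)^4 = 1.022121: r/4 = 1.022121^(1/4) − 1 = 0.005485, so r = 0.021940 = 2.194%.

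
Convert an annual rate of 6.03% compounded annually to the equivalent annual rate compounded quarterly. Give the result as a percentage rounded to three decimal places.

5.898%

Compounded annually, EAR = nominal = 0.060300.
Solve (1 + r/4)^4 = 1.060300: r/4 = 1.060300^(1/4) − 1 = 0.014746, so r = 0.058983 = 5.898%.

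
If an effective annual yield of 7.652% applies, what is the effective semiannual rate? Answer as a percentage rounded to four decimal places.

The per-half-year rate i satisfies (1 + i)^2 = 1 + 0.07652.
i = 1.07652^(1/2) − 1 = 0.0375548 = 3.7555%.

3.7555%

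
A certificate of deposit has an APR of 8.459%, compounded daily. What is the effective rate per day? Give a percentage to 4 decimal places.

With a nominal annual rate compounded daily, the periodic rate is the nominal rate divided by 365.
i = 0.08459 / 365 = 0.0002318 = 0.0232%.

0.0232%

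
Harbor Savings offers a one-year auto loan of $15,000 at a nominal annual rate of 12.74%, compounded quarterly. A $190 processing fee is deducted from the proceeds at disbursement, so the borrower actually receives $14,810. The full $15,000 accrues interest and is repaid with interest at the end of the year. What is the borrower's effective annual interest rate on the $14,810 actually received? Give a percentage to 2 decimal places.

14.82%

Amount owed after one year: 15,000 × (1 + 0.1274/4)^4 = 15,000 × 1.133617 = $17,004.25.
Effective rate on net proceeds: 17,004.25 / 14,810 − 1 = 0.148160 = 14.82%.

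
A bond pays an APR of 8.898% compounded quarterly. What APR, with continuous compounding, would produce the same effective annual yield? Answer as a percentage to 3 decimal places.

8.800%

EAR = (1 + 0.08898/4)^4 − 1 = 0.091993.
Equivalent continuous rate: r = ln(1 + 0.091993) = 0.088005 = 8.800%.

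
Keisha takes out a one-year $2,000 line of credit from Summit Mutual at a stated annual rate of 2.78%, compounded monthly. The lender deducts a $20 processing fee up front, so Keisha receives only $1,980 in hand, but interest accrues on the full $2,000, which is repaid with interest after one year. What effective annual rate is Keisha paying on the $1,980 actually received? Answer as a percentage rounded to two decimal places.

Amount owed after one year: 2,000 × (1 + 0.0278/12)^12 = 2,000 × 1.028157 = $2,056.31.
Effective rate on net proceeds: 2,056.31 / 1,980 − 1 = 0.038542 = 3.85%.

3.85%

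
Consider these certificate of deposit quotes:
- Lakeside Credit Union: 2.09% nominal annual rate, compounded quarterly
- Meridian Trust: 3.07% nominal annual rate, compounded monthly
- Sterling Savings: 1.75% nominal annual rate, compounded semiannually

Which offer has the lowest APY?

Lakeside Credit Union: (1 + 0.0209/4)^4 − 1 = 2.106%
Meridian Trust: (1 + 0.0307/12)^12 − 1 = 3.114%
Sterling Savings: (1 + 0.0175/2)^2 − 1 = 1.758%
The lowest effective annual rate is Sterling Savings at 1.758%.

Sterling Savings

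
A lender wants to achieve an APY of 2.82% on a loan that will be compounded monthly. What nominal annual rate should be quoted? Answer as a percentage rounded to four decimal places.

(1 + r/12)^12 − 1 = 0.0282, so 1 + r/12 = 1.0282^(1/12).
r/12 = 0.002320, so r = 0.027842 = 2.7842%.

2.7842%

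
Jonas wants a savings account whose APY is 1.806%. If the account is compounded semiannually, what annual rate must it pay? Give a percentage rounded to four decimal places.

(1 + r/2)^2 − 1 = 0.01806, so 1 + r/2 = 1.01806^(1/2).
r/2 = 0.008990, so r = 0.017979 = 1.7979%.

1.7979%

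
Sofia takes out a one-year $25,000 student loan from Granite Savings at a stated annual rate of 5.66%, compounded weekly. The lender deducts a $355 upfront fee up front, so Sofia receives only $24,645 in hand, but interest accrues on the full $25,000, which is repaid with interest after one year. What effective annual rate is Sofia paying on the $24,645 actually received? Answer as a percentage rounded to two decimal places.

7.34%

Amount owed after one year: 25,000 × (1 + 0.0566/52)^52 = 25,000 × 1.058200 = $26,455.00.
Effective rate on net proceeds: 26,455.00 / 24,645 − 1 = 0.073443 = 7.34%.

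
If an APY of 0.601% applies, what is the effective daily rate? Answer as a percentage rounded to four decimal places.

0.0016%

The per-day rate i satisfies (1 + i)^365 = 1 + 0.00601.
i = 1.00601^(1/365) − 1 = 0.0000164 = 0.0016%.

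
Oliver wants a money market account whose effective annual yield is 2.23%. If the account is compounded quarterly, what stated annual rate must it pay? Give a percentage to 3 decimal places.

(1 + r/4)^4 − 1 = 0.0223, so 1 + r/4 = 1.0223^(1/4).
r/4 = 0.005529, so r = 0.022116 = 2.212%.

2.212%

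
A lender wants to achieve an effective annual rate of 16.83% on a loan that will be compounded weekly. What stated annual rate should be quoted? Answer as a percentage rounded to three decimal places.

15.578%

(1 + r/52)^52 − 1 = 0.1683, so 1 + r/52 = 1.1683^(1/52).
r/52 = 0.002996, so r = 0.155783 = 15.578%.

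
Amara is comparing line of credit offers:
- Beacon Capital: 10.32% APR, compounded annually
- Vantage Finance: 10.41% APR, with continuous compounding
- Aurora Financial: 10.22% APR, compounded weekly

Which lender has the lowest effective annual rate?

Beacon Capital: compounded annually, EAR = 10.320%
Vantage Finance: e^0.1041 − 1 = 10.971%
Aurora Financial: (1 + 0.1022/52)^52 − 1 = 10.749%
The lowest effective annual rate is Beacon Capital at 10.320%.

Beacon Capital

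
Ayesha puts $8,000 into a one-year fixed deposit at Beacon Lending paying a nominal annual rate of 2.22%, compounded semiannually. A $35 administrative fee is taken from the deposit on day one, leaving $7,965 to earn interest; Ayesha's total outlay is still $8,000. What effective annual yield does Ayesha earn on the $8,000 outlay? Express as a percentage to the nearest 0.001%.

Value after one year: 7,965 × (1 + 0.0222/2)^2 = 7,965 × 1.022323 = $8,142.80.
Effective yield on the $8,000 outlay: 8,142.80 / 8,000 − 1 = 0.017851 = 1.785%.

1.785%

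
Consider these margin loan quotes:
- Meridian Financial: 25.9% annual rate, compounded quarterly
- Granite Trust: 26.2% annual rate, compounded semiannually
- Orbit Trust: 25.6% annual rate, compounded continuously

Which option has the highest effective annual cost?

Orbit Trust

Meridian Financial: (1 + 0.259/4)^4 − 1 = 28.526%
Granite Trust: (1 + 0.262/2)^2 − 1 = 27.916%
Orbit Trust: e^0.256 − 1 = 29.175%
The highest effective annual rate is Orbit Trust at 29.175%.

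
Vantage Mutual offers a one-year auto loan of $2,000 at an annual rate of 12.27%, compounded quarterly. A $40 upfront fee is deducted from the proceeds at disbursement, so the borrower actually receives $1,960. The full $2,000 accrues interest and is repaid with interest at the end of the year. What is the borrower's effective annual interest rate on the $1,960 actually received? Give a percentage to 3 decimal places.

15.149%

Amount owed after one year: 2,000 × (1 + 0.1227/4)^4 = 2,000 × 1.128462 = $2,256.92.
Effective rate on net proceeds: 2,256.92 / 1,960 − 1 = 0.151492 = 15.149%.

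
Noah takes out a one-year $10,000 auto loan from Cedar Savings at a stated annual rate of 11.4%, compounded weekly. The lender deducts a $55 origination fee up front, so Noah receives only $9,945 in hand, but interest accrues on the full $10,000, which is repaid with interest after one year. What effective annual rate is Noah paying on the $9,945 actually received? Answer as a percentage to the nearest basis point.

Amount owed after one year: 10,000 × (1 + 0.114/52)^52 = 10,000 × 1.120612 = $11,206.12.
Effective rate on net proceeds: 11,206.12 / 9,945 − 1 = 0.126810 = 12.68%.

12.68%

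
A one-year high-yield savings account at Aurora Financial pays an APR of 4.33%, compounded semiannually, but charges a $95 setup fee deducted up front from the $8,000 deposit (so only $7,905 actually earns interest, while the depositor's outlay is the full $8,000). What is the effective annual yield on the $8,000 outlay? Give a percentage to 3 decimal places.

3.137%

Value after one year: 7,905 × (1 + 0.0433/2)^2 = 7,905 × 1.043769 = $8,250.99.
Effective yield on the $8,000 outlay: 8,250.99 / 8,000 − 1 = 0.031374 = 3.137%.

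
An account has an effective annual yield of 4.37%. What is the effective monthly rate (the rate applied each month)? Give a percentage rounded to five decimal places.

0.35707%

The per-month rate i satisfies (1 + i)^12 = 1 + 0.0437.
i = 1.0437^(1/12) − 1 = 0.0035707 = 0.35707%.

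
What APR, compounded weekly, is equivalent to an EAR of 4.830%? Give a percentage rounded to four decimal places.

(1 + r/52)^52 − 1 = 0.04830, so 1 + r/52 = 1.04830^(1/52).
r/52 = 0.000908, so r = 0.047191 = 4.7191%.

4.7191%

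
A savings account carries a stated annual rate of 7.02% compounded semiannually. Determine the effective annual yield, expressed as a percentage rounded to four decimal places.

EAR = (1 + 0.0702/2)^2 − 1.
= (1 + 0.035100)^2 − 1 = 1.071432 − 1 = 7.1432%.

7.1432%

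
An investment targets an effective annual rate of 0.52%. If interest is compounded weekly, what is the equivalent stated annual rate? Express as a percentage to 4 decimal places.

0.5187%

(1 + r/52)^52 − 1 = 0.0052, so 1 + r/52 = 1.0052^(1/52).
r/52 = 0.000100, so r = 0.005187 = 0.5187%.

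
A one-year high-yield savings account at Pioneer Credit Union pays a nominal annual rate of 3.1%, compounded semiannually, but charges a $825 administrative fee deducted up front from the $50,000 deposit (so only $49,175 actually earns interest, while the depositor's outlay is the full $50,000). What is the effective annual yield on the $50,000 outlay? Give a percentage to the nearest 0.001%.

Value after one year: 49,175 × (1 + 0.031/2)^2 = 49,175 × 1.031240 = $50,711.24.
Effective yield on the $50,000 outlay: 50,711.24 / 50,000 − 1 = 0.014225 = 1.422%.

1.422%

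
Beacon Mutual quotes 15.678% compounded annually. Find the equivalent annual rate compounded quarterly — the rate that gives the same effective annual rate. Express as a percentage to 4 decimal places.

Compounded annually, EAR = nominal = 0.156780.
Solve (1 + r/4)^4 = 1.156780: r/4 = 1.156780^(1/4) − 1 = 0.037081, so r = 0.148324 = 14.8324%.

14.8324%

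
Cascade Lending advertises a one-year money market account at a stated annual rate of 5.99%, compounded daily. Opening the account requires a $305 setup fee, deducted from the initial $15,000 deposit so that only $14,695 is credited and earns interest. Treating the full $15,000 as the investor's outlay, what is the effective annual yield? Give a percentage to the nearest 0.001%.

Value after one year: 14,695 × (1 + 0.0599/365)^365 = 14,695 × 1.061725 = $15,602.05.
Effective yield on the $15,000 outlay: 15,602.05 / 15,000 − 1 = 0.040137 = 4.014%.

4.014%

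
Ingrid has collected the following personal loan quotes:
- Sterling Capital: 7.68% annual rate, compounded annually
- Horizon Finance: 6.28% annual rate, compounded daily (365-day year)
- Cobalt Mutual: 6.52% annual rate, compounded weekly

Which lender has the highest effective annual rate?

Sterling Capital: compounded annually, EAR = 7.680%
Horizon Finance: (1 + 0.0628/365)^365 − 1 = 6.481%
Cobalt Mutual: (1 + 0.0652/52)^52 − 1 = 6.733%
The highest effective annual rate is Sterling Capital at 7.680%.

Sterling Capital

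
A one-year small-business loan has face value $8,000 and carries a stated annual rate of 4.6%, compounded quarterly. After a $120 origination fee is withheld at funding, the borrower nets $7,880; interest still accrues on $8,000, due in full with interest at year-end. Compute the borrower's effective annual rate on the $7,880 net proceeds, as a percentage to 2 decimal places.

6.27%

Amount owed after one year: 8,000 × (1 + 0.046/4)^4 = 8,000 × 1.046800 = $8,374.40.
Effective rate on net proceeds: 8,374.40 / 7,880 − 1 = 0.062741 = 6.27%.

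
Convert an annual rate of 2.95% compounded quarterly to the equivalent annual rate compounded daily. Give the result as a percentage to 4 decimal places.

2.9393%

EAR = (1 + 0.0295/4)^4 − 1 = 0.029828.
Solve (1 + r/365)^365 = 1.029828: r/365 = 1.029828^(1/365) − 1 = 0.000081, so r = 0.029393 = 2.9393%.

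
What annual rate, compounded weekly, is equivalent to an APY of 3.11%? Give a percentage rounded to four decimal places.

(1 + r/52)^52 − 1 = 0.0311, so 1 + r/52 = 1.0311^(1/52).
r/52 = 0.000589, so r = 0.030635 = 3.0635%.

3.0635%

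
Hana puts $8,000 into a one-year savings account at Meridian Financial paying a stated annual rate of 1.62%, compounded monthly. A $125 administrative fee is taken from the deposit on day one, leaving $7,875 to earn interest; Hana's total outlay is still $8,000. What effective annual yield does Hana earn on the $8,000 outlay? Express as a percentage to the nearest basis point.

Value after one year: 7,875 × (1 + 0.0162/12)^12 = 7,875 × 1.016321 = $8,003.53.
Effective yield on the $8,000 outlay: 8,003.53 / 8,000 − 1 = 0.000441 = 0.04%.

0.04%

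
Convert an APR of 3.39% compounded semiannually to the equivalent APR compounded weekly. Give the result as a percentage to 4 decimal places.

3.3627%

EAR = (1 + 0.0339/2)^2 − 1 = 0.034187.
Solve (1 + r/52)^52 = 1.034187: r/52 = 1.034187^(1/52) − 1 = 0.000647, so r = 0.033627 = 3.3627%.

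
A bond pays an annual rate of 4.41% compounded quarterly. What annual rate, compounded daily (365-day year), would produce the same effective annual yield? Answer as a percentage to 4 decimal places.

4.3861%

EAR = (1 + 0.0441/4)^4 − 1 = 0.044835.
Solve (1 + r/365)^365 = 1.044835: r/365 = 1.044835^(1/365) − 1 = 0.000120, so r = 0.043861 = 4.3861%.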